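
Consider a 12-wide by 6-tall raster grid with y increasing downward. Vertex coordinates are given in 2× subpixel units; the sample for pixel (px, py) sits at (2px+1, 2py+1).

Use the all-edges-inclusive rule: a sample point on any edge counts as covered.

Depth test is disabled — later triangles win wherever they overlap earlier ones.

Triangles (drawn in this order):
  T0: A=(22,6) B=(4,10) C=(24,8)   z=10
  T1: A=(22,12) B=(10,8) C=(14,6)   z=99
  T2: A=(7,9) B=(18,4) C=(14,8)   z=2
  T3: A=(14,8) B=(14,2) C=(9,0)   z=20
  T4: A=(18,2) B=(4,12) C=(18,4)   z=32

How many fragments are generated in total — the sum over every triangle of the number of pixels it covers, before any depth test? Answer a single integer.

T0:
  2·area = 44  (B↔C swapped to make it positive)
  edge (22, 6)→(24, 8): d=(2,2) inclusive
  edge (24, 8)→(4, 10): d=(-20,2) inclusive
  edge (4, 10)→(22, 6): d=(18,-4) inclusive
    (8,0)@(17, 1): e=[0,154,-110] → .  [on edge]
    (9,1)@(19, 3): e=[0,110,-66] → .  [on edge]
    (10,2)@(21, 5): e=[0,66,-22] → .  [on edge]
    (9,3)@(19, 7): e=[8,30,6] → X
    (10,3)@(21, 7): e=[4,26,14] → X
    (11,3)@(23, 7): e=[0,22,22] → X  [on edge]
    (4,4)@(9, 9): e=[32,10,2] → X
    (5,4)@(11, 9): e=[28,6,10] → X
    (6,4)@(13, 9): e=[24,2,18] → X
    (7,4)@(15, 9): e=[20,-2,26] → .
    (9,4)@(19, 9): e=[12,-10,42] → .
    (10,4)@(21, 9): e=[8,-14,50] → .
  covered (6 px):
    . . . . . . . . . . . .
    . . . . . . . . . . . .
    . . . . . . . . . . . .
    . . . . . . . . . X X X
    . . . . X X X . . . . .
    . . . . . . . . . . . .
T1:
  2·area = 40
  edge (22, 12)→(10, 8): d=(-12,-4) inclusive
  edge (10, 8)→(14, 6): d=(4,-2) inclusive
  edge (14, 6)→(22, 12): d=(8,6) inclusive
    (0,2)@(1, 5): e=[0,-30,70] → .  [on edge]
    (3,3)@(7, 7): e=[0,-10,50] → .  [on edge]
    (6,3)@(13, 7): e=[24,2,14] → X
    (7,3)@(15, 7): e=[32,6,2] → X
    (8,3)@(17, 7): e=[40,10,-10] → .
    (6,4)@(13, 9): e=[0,10,30] → X  [on edge]
    (8,4)@(17, 9): e=[16,18,6] → X
    (9,4)@(19, 9): e=[24,22,-6] → .
    (6,5)@(13, 11): e=[-24,18,46] → .
    (7,5)@(15, 11): e=[-16,22,34] → .
    (8,5)@(17, 11): e=[-8,26,22] → .
    (9,5)@(19, 11): e=[0,30,10] → X  [on edge]
  covered (6 px):
    . . . . . . . . . . . .
    . . . . . . . . . . . .
    . . . . . . . . . . . .
    . . . . . . X X . . . .
    . . . . . . X X X . . .
    . . . . . . . . . X . .
T2:
  2·area = 24
  edge (7, 9)→(18, 4): d=(11,-5) inclusive
  edge (18, 4)→(14, 8): d=(-4,4) inclusive
  edge (14, 8)→(7, 9): d=(-7,1) inclusive
    (10,0)@(21, 1): e=[-18,0,42] → .  [on edge]
    (9,1)@(19, 3): e=[-6,0,30] → .  [on edge]
    (8,2)@(17, 5): e=[6,0,18] → X  [on edge]
    (9,2)@(19, 5): e=[16,-8,16] → .
    (6,3)@(13, 7): e=[8,8,8] → X
    (7,3)@(15, 7): e=[18,0,6] → X  [on edge]
    (8,3)@(17, 7): e=[28,-8,4] → .
    (10,3)@(21, 7): e=[48,-24,0] → .  [on edge]
    (3,4)@(7, 9): e=[0,24,0] → X  [on edge]
    (4,4)@(9, 9): e=[10,16,-2] → .
    (6,4)@(13, 9): e=[30,0,-6] → .  [on edge]
    (7,4)@(15, 9): e=[40,-8,-8] → .
    (5,5)@(11, 11): e=[42,0,-18] → .  [on edge]
  covered (4 px):
    . . . . . . . . . . . .
    . . . . . . . . . . . .
    . . . . . . . . X . . .
    . . . . . . X X . . . .
    . . . X . . . . . . . .
    . . . . . . . . . . . .
T3:
  2·area = 30  (B↔C swapped to make it positive)
  edge (14, 8)→(9, 0): d=(-5,-8) inclusive
  edge (9, 0)→(14, 2): d=(5,2) inclusive
  edge (14, 2)→(14, 8): d=(0,6) inclusive
    (5,0)@(11, 1): e=[11,1,18] → X
    (6,0)@(13, 1): e=[27,-3,6] → .
    (5,1)@(11, 3): e=[1,11,18] → X
    (6,1)@(13, 3): e=[17,7,6] → X
    (7,1)@(15, 3): e=[33,3,-6] → .
    (5,2)@(11, 5): e=[-9,21,18] → .
    (6,2)@(13, 5): e=[7,17,6] → X
    (7,2)@(15, 5): e=[23,13,-6] → .
    (6,3)@(13, 7): e=[-3,27,6] → .
  covered (4 px):
    . . . . . X . . . . . .
    . . . . . X X . . . . .
    . . . . . . X . . . . .
    . . . . . . . . . . . .
    . . . . . . . . . . . .
    . . . . . . . . . . . .
T4:
  2·area = 28  (B↔C swapped to make it positive)
  edge (18, 2)→(18, 4): d=(0,2) inclusive
  edge (18, 4)→(4, 12): d=(-14,8) inclusive
  edge (4, 12)→(18, 2): d=(14,-10) inclusive
    (8,1)@(17, 3): e=[2,22,4] → X
    (9,1)@(19, 3): e=[-2,6,24] → .
    (7,2)@(15, 5): e=[6,10,12] → X
    (8,2)@(17, 5): e=[2,-6,32] → .
    (5,3)@(11, 7): e=[14,14,0] → X  [on edge]
    (6,3)@(13, 7): e=[10,-2,20] → .
    (7,3)@(15, 7): e=[6,-18,40] → .
    (4,4)@(9, 9): e=[18,2,8] → X
    (5,4)@(11, 9): e=[14,-14,28] → .
    (4,5)@(9, 11): e=[18,-26,36] → .
  covered (4 px):
    . . . . . . . . . . . .
    . . . . . . . . X . . .
    . . . . . . . X . . . .
    . . . . . X . . . . . .
    . . . . X . . . . . . .
    . . . . . . . . . . . .

Final: 24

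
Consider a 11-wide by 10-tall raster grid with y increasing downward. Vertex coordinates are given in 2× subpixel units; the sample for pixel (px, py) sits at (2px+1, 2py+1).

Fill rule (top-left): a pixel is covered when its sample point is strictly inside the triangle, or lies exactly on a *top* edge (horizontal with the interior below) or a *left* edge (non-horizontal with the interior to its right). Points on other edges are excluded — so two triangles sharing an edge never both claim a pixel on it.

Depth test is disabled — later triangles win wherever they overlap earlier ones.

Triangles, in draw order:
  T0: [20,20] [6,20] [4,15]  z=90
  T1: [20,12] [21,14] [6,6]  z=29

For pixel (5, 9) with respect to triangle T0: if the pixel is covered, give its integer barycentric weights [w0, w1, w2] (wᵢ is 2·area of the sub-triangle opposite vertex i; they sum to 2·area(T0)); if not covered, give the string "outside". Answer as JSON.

T0:
  2·area = 70
  edge (20, 20)→(6, 20): d=(-14,0) right/bottom  bias=-1
  edge (6, 20)→(4, 15): d=(-2,-5) top-left  bias=+0
  edge (4, 15)→(20, 20): d=(16,5) right/bottom  bias=-1
    (2,8)@(5, 17): e=[42,1,27] → █
    (3,8)@(7, 17): e=[42,11,17] → █
    (4,8)@(9, 17): e=[42,21,7] → █
    (5,8)@(11, 17): e=[42,31,-3] → ·
    (2,9)@(5, 19): e=[14,-3,59] → ·
    (3,9)@(7, 19): e=[14,7,49] → █
    (5,9)@(11, 19): e=[14,27,29] → █
    (6,9)@(13, 19): e=[14,37,19] → █
    (7,9)@(15, 19): e=[14,47,9] → █
    (8,9)@(17, 19): e=[14,57,-1] → ·
  covered (8 px):
    · · · · · · · · · · ·
    · · · · · · · · · · ·
    · · · · · · · · · · ·
    · · · · · · · · · · ·
    · · · · · · · · · · ·
    · · · · · · · · · · ·
    · · · · · · · · · · ·
    · · · · · · · · · · ·
    · · █ █ █ · · · · · ·
    · · · █ █ █ █ █ · · ·
T1:
  2·area = 22
  edge (20, 12)→(21, 14): d=(1,2) right/bottom  bias=-1
  edge (21, 14)→(6, 6): d=(-15,-8) top-left  bias=+0
  edge (6, 6)→(20, 12): d=(14,6) right/bottom  bias=-1
    (6,4)@(13, 9): e=[11,11,0] → ·  [on edge]
    (8,5)@(17, 11): e=[5,13,4] → █
    (9,5)@(19, 11): e=[1,29,-8] → ·
    (8,6)@(17, 13): e=[7,-17,32] → ·
  covered (1 px):
    · · · · · · · · · · ·
    · · · · · · · · · · ·
    · · · · · · · · · · ·
    · · · · · · · · · · ·
    · · · · · · · · · · ·
    · · · · · · · · █ · ·
    · · · · · · · · · · ·
    · · · · · · · · · · ·
    · · · · · · · · · · ·
    · · · · · · · · · · ·

Answer: [27,29,14]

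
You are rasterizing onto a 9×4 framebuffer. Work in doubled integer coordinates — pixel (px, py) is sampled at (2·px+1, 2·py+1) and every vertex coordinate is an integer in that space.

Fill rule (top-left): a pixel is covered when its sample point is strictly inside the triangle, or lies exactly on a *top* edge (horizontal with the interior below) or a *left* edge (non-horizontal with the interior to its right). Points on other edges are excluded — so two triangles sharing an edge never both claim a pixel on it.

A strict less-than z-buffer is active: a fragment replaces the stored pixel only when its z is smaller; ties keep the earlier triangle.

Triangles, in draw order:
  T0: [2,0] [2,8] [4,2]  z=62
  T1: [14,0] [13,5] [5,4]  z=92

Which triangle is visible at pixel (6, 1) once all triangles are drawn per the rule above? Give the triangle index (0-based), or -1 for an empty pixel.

T0:
  2·area = 16  (B↔C swapped to make it positive)
  edge (2, 0)→(4, 2): d=(2,2) right/bottom  bias=-1
  edge (4, 2)→(2, 8): d=(-2,6) right/bottom  bias=-1
  edge (2, 8)→(2, 0): d=(0,-8) top-left  bias=+0
    (1,0)@(3, 1): e=[0,8,8] → .  [on edge]
    (1,1)@(3, 3): e=[4,4,8] → X
    (2,1)@(5, 3): e=[0,-8,24] → .  [on edge]
    (1,2)@(3, 5): e=[8,0,8] → .  [on edge]
    (3,2)@(7, 5): e=[0,-24,40] → .  [on edge]
    (4,3)@(9, 7): e=[0,-40,56] → .  [on edge]
  covered (1 px):
    . . . . . . . . .
    . X . . . . . . .
    . . . . . . . . .
    . . . . . . . . .
T1:
  2·area = 41
  edge (14, 0)→(13, 5): d=(-1,5) right/bottom  bias=-1
  edge (13, 5)→(5, 4): d=(-8,-1) top-left  bias=+0
  edge (5, 4)→(14, 0): d=(9,-4) top-left  bias=+0
    (6,0)@(13, 1): e=[4,32,5] → X
    (7,0)@(15, 1): e=[-6,34,13] → .
    (4,1)@(9, 3): e=[22,12,7] → X
    (5,1)@(11, 3): e=[12,14,15] → X
    (7,1)@(15, 3): e=[-8,18,31] → .
    (4,2)@(9, 5): e=[20,-4,25] → .
    (5,2)@(11, 5): e=[10,-2,33] → .
    (6,2)@(13, 5): e=[0,0,41] → .  [on edge]
  covered (4 px):
    . . . . . . X . .
    . . . . X X X . .
    . . . . . . . . .
    . . . . . . . . .

Z-buffer (winner per pixel, '.' = empty):
  . . . . . . 1 . .
  . 0 . . 1 1 1 . .
  . . . . . . . . .
  . . . . . . . . .

Result: 1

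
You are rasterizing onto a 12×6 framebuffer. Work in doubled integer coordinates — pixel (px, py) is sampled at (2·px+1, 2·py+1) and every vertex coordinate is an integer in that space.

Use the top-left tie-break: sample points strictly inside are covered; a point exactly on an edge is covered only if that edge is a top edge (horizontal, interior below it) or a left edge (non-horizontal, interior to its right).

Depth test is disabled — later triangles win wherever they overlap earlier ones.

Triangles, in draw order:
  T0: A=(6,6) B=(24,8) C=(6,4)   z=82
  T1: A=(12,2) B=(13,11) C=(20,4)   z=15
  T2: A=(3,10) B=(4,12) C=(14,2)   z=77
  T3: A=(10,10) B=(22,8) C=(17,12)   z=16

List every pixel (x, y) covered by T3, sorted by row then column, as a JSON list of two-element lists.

T0:
  2·area = 36  (B↔C swapped to make it positive)
  edge (6, 6)→(6, 4): d=(0,-2) top-left  bias=+0
  edge (6, 4)→(24, 8): d=(18,4) right/bottom  bias=-1
  edge (24, 8)→(6, 6): d=(-18,-2) top-left  bias=+0
    (3,2)@(7, 5): e=[2,14,20] → X
    (4,2)@(9, 5): e=[6,6,24] → X
    (5,2)@(11, 5): e=[10,-2,28] → .
    (3,3)@(7, 7): e=[2,50,-16] → .
    (4,3)@(9, 7): e=[6,42,-12] → .
    (7,3)@(15, 7): e=[18,18,0] → X  [on edge]
    (8,3)@(17, 7): e=[22,10,4] → X
    (9,3)@(19, 7): e=[26,2,8] → X
    (10,3)@(21, 7): e=[30,-6,12] → .
    (7,4)@(15, 9): e=[18,54,-36] → .
    (8,4)@(17, 9): e=[22,46,-32] → .
    (9,4)@(19, 9): e=[26,38,-28] → .
  covered (5 px):
    . . . . . . . . . . . .
    . . . . . . . . . . . .
    . . . X X . . . . . . .
    . . . . . . . X X X . .
    . . . . . . . . . . . .
    . . . . . . . . . . . .
T1:
  2·area = 70  (B↔C swapped to make it positive)
  edge (12, 2)→(20, 4): d=(8,2) right/bottom  bias=-1
  edge (20, 4)→(13, 11): d=(-7,7) right/bottom  bias=-1
  edge (13, 11)→(12, 2): d=(-1,-9) top-left  bias=+0
    (11,0)@(23, 1): e=[-30,0,100] → .  [on edge]
    (6,1)@(13, 3): e=[6,56,8] → X
    (7,1)@(15, 3): e=[2,42,26] → X
    (8,1)@(17, 3): e=[-2,28,44] → .
    (10,1)@(21, 3): e=[-10,0,80] → .  [on edge]
    (6,2)@(13, 5): e=[22,42,6] → X
    (8,2)@(17, 5): e=[14,14,42] → X
    (9,2)@(19, 5): e=[10,0,60] → .  [on edge]
    (6,3)@(13, 7): e=[38,28,4] → X
    (8,3)@(17, 7): e=[30,0,40] → .  [on edge]
    (6,4)@(13, 9): e=[54,14,2] → X
    (7,4)@(15, 9): e=[50,0,20] → .  [on edge]
    (6,5)@(13, 11): e=[70,0,0] → .  [on edge]
  covered (8 px):
    . . . . . . . . . . . .
    . . . . . . X X . . . .
    . . . . . . X X X . . .
    . . . . . . X X . . . .
    . . . . . . X . . . . .
    . . . . . . . . . . . .
T2:
  2·area = 30  (B↔C swapped to make it positive)
  edge (3, 10)→(14, 2): d=(11,-8) top-left  bias=+0
  edge (14, 2)→(4, 12): d=(-10,10) right/bottom  bias=-1
  edge (4, 12)→(3, 10): d=(-1,-2) top-left  bias=+0
    (7,0)@(15, 1): e=[-3,0,33] → .  [on edge]
    (6,1)@(13, 3): e=[3,0,27] → .  [on edge]
    (5,2)@(11, 5): e=[9,0,21] → .  [on edge]
    (4,3)@(9, 7): e=[15,0,15] → .  [on edge]
    (2,4)@(5, 9): e=[5,20,5] → X
    (3,4)@(7, 9): e=[21,0,9] → .  [on edge]
    (2,5)@(5, 11): e=[27,0,3] → .  [on edge]
  covered (1 px):
    . . . . . . . . . . . .
    . . . . . . . . . . . .
    . . . . . . . . . . . .
    . . . . . . . . . . . .
    . . X . . . . . . . . .
    . . . . . . . . . . . .
T3:
  2·area = 38
  edge (10, 10)→(22, 8): d=(12,-2) top-left  bias=+0
  edge (22, 8)→(17, 12): d=(-5,4) right/bottom  bias=-1
  edge (17, 12)→(10, 10): d=(-7,-2) top-left  bias=+0
    (8,4)@(17, 9): e=[2,15,21] → X
    (9,4)@(19, 9): e=[6,7,25] → X
    (10,4)@(21, 9): e=[10,-1,29] → .
    (7,5)@(15, 11): e=[22,13,3] → X
    (9,5)@(19, 11): e=[30,-3,11] → .
  covered (4 px):
    . . . . . . . . . . . .
    . . . . . . . . . . . .
    . . . . . . . . . . . .
    . . . . . . . . . . . .
    . . . . . . . . X X . .
    . . . . . . . X X . . .

Final: [[8,4],[9,4],[7,5],[8,5]]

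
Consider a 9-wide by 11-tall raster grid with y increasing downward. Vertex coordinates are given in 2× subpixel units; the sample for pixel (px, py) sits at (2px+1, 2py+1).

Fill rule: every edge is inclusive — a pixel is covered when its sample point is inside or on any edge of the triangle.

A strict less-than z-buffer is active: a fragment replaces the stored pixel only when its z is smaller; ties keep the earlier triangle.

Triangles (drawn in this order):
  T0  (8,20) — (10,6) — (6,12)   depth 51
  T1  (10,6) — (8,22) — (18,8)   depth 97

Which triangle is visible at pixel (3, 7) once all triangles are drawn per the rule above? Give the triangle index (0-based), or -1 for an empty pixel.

T0:
  2·area = 44  (B↔C swapped to make it positive)
  edge (8, 20)→(6, 12): d=(-2,-8) inclusive
  edge (6, 12)→(10, 6): d=(4,-6) inclusive
  edge (10, 6)→(8, 20): d=(-2,14) inclusive
    (4,4)@(9, 9): e=[30,6,8] → #
    (5,4)@(11, 9): e=[46,18,-20] → ·
    (3,5)@(7, 11): e=[10,2,32] → #
    (5,5)@(11, 11): e=[42,26,-24] → ·
    (3,6)@(7, 13): e=[6,10,28] → #
    (4,6)@(9, 13): e=[22,22,0] → #  [on edge]
    (5,6)@(11, 13): e=[38,34,-28] → ·
    (3,7)@(7, 15): e=[2,18,24] → #
    (4,7)@(9, 15): e=[18,30,-4] → ·
    (3,8)@(7, 17): e=[-2,26,20] → ·
  covered (6 px):
    · · · · · · · · ·
    · · · · · · · · ·
    · · · · · · · · ·
    · · · · · · · · ·
    · · · · # · · · ·
    · · · # # · · · ·
    · · · # # · · · ·
    · · · # · · · · ·
    · · · · · · · · ·
    · · · · · · · · ·
    · · · · · · · · ·
T1:
  2·area = 132  (B↔C swapped to make it positive)
  edge (10, 6)→(18, 8): d=(8,2) inclusive
  edge (18, 8)→(8, 22): d=(-10,14) inclusive
  edge (8, 22)→(10, 6): d=(2,-16) inclusive
    (5,3)@(11, 7): e=[6,108,18] → #
    (6,3)@(13, 7): e=[2,80,50] → #
    (7,3)@(15, 7): e=[-2,52,82] → ·
    (5,4)@(11, 9): e=[22,88,22] → #
    (7,4)@(15, 9): e=[14,32,86] → #
    (8,4)@(17, 9): e=[10,4,118] → #
    (5,5)@(11, 11): e=[38,68,26] → #
    (8,5)@(17, 11): e=[26,-16,122] → ·
    (5,6)@(11, 13): e=[54,48,30] → #
    (7,6)@(15, 13): e=[46,-8,94] → ·
    (4,7)@(9, 15): e=[74,56,2] → #
    (6,7)@(13, 15): e=[66,0,66] → #  [on edge]
  covered (17 px):
    · · · · · · · · ·
    · · · · · · · · ·
    · · · · · · · · ·
    · · · · · # # · ·
    · · · · · # # # #
    · · · · · # # # ·
    · · · · · # # · ·
    · · · · # # # · ·
    · · · · # # · · ·
    · · · · # · · · ·
    · · · · · · · · ·

Z-buffer (winner per pixel, '.' = empty):
  . . . . . . . . .
  . . . . . . . . .
  . . . . . . . . .
  . . . . . 1 1 . .
  . . . . 0 1 1 1 1
  . . . 0 0 1 1 1 .
  . . . 0 0 1 1 . .
  . . . 0 1 1 1 . .
  . . . . 1 1 . . .
  . . . . 1 . . . .
  . . . . . . . . .

Final: 0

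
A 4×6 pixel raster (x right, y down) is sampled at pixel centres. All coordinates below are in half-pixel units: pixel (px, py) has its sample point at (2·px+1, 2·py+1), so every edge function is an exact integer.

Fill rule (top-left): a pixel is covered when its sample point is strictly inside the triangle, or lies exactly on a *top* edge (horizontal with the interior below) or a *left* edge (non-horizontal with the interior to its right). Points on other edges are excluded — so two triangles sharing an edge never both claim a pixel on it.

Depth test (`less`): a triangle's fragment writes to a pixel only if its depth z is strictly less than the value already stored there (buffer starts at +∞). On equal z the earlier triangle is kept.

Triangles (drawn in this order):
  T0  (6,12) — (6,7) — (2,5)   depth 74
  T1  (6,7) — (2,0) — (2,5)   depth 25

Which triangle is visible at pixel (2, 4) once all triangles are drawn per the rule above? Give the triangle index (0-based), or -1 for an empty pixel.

T0:
  2·area = 20  (B↔C swapped to make it positive)
  edge (6, 12)→(2, 5): d=(-4,-7) top-left  bias=+0
  edge (2, 5)→(6, 7): d=(4,2) right/bottom  bias=-1
  edge (6, 7)→(6, 12): d=(0,5) right/bottom  bias=-1
    (2,3)@(5, 7): e=[13,2,5] → █
    (3,3)@(7, 7): e=[27,-2,-5] → ·
    (2,4)@(5, 9): e=[5,10,5] → █
    (3,4)@(7, 9): e=[19,6,-5] → ·
    (2,5)@(5, 11): e=[-3,18,5] → ·
  covered (2 px):
    · · · ·
    · · · ·
    · · · ·
    · · █ ·
    · · █ ·
    · · · ·
T1:
  2·area = 20  (B↔C swapped to make it positive)
  edge (6, 7)→(2, 5): d=(-4,-2) top-left  bias=+0
  edge (2, 5)→(2, 0): d=(0,-5) top-left  bias=+0
  edge (2, 0)→(6, 7): d=(4,7) right/bottom  bias=-1
    (1,1)@(3, 3): e=[10,5,5] → █
    (2,1)@(5, 3): e=[14,15,-9] → ·
    (1,2)@(3, 5): e=[2,5,13] → █
    (2,2)@(5, 5): e=[6,15,-1] → ·
    (1,3)@(3, 7): e=[-6,5,21] → ·
  covered (2 px):
    · · · ·
    · █ · ·
    · █ · ·
    · · · ·
    · · · ·
    · · · ·

Z-buffer (winner per pixel, '.' = empty):
  . . . .
  . 1 . .
  . 1 . .
  . . 0 .
  . . 0 .
  . . . .

Answer: 0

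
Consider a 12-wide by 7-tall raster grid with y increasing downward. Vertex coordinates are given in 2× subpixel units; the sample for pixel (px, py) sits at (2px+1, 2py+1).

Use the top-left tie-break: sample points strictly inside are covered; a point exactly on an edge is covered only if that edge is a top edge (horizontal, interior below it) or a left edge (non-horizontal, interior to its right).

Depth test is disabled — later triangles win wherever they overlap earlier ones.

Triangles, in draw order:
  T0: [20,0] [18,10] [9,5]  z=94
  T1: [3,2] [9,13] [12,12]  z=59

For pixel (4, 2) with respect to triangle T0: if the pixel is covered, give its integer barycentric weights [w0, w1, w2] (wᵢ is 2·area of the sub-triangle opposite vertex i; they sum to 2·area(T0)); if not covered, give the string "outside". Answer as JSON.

T0:
  2·area = 100
  edge (20, 0)→(18, 10): d=(-2,10) right/bottom  bias=-1
  edge (18, 10)→(9, 5): d=(-9,-5) top-left  bias=+0
  edge (9, 5)→(20, 0): d=(11,-5) top-left  bias=+0
    (9,0)@(19, 1): e=[8,86,6] → X
    (10,0)@(21, 1): e=[-12,96,16] → .
    (7,1)@(15, 3): e=[44,48,8] → X
    (8,1)@(17, 3): e=[24,58,18] → X
    (10,1)@(21, 3): e=[-16,78,38] → .
    (4,2)@(9, 5): e=[100,0,0] → X  [on edge]
    (5,2)@(11, 5): e=[80,10,10] → X
    (6,2)@(13, 5): e=[60,20,20] → X
    (9,2)@(19, 5): e=[0,50,50] → .  [on edge]
    (4,3)@(9, 7): e=[96,-18,22] → .
    (5,3)@(11, 7): e=[76,-8,32] → .
    (6,3)@(13, 7): e=[56,2,42] → X
  covered (13 px):
    . . . . . . . . . X . .
    . . . . . . . X X X . .
    . . . . X X X X X . . .
    . . . . . . X X X . . .
    . . . . . . . . X . . .
    . . . . . . . . . . . .
    . . . . . . . . . . . .
T1:
  2·area = 39  (B↔C swapped to make it positive)
  edge (3, 2)→(12, 12): d=(9,10) right/bottom  bias=-1
  edge (12, 12)→(9, 13): d=(-3,1) right/bottom  bias=-1
  edge (9, 13)→(3, 2): d=(-6,-11) top-left  bias=+0
    (2,2)@(5, 5): e=[7,28,4] → X
    (3,2)@(7, 5): e=[-13,26,26] → .
    (2,3)@(5, 7): e=[25,22,-8] → .
    (3,3)@(7, 7): e=[5,20,14] → X
    (4,3)@(9, 7): e=[-15,18,36] → .
    (3,4)@(7, 9): e=[23,14,2] → X
    (4,4)@(9, 9): e=[3,12,24] → X
    (5,4)@(11, 9): e=[-17,10,46] → .
    (10,4)@(21, 9): e=[-117,0,156] → .  [on edge]
    (3,5)@(7, 11): e=[41,8,-10] → .
    (4,5)@(9, 11): e=[21,6,12] → X
    (5,5)@(11, 11): e=[1,4,34] → X
    (7,5)@(15, 11): e=[-39,0,78] → .  [on edge]
    (4,6)@(9, 13): e=[39,0,0] → .  [on edge]
  covered (6 px):
    . . . . . . . . . . . .
    . . . . . . . . . . . .
    . . X . . . . . . . . .
    . . . X . . . . . . . .
    . . . X X . . . . . . .
    . . . . X X . . . . . .
    . . . . . . . . . . . .

Result: [0,0,100]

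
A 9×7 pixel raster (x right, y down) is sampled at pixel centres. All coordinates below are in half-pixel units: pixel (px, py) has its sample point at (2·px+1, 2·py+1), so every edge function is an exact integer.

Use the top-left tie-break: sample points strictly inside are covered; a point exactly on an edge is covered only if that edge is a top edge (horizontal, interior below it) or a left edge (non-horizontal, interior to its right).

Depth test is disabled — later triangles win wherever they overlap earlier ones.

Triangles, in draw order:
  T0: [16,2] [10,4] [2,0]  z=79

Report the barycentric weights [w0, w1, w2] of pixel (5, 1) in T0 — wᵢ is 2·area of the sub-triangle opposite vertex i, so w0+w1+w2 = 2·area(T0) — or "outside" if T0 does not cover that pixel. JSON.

T0:
  2·area = 40
  edge (16, 2)→(10, 4): d=(-6,2) right/bottom  bias=-1
  edge (10, 4)→(2, 0): d=(-8,-4) top-left  bias=+0
  edge (2, 0)→(16, 2): d=(14,2) right/bottom  bias=-1
    (2,0)@(5, 1): e=[28,4,8] → #
    (3,0)@(7, 1): e=[24,12,4] → #
    (4,0)@(9, 1): e=[20,20,0] → ·  [on edge]
    (2,1)@(5, 3): e=[16,-12,36] → ·
    (3,1)@(7, 3): e=[12,-4,32] → ·
    (4,1)@(9, 3): e=[8,4,28] → #
    (5,1)@(11, 3): e=[4,12,24] → #
    (6,1)@(13, 3): e=[0,20,20] → ·  [on edge]
    (3,2)@(7, 5): e=[0,-20,60] → ·  [on edge]
    (4,2)@(9, 5): e=[-4,-12,56] → ·
    (5,2)@(11, 5): e=[-8,-4,52] → ·
    (0,3)@(1, 7): e=[0,-60,100] → ·  [on edge]
  covered (4 px):
    · · # # · · · · ·
    · · · · # # · · ·
    · · · · · · · · ·
    · · · · · · · · ·
    · · · · · · · · ·
    · · · · · · · · ·
    · · · · · · · · ·

Final: [12,24,4]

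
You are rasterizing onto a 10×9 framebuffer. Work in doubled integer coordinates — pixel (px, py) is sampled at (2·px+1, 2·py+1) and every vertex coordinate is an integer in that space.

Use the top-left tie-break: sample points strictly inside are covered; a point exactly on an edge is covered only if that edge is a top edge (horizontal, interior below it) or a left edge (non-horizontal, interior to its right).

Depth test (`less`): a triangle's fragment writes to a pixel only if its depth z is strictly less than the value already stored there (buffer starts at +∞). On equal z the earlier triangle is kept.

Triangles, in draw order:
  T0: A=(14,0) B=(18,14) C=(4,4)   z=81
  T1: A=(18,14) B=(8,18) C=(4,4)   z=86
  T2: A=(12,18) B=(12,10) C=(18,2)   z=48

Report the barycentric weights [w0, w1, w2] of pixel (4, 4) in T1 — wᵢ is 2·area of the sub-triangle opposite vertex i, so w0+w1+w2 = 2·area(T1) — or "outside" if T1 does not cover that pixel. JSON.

T0:
  2·area = 156
  edge (14, 0)→(18, 14): d=(4,14) right/bottom  bias=-1
  edge (18, 14)→(4, 4): d=(-14,-10) top-left  bias=+0
  edge (4, 4)→(14, 0): d=(10,-4) top-left  bias=+0
    (6,0)@(13, 1): e=[18,132,6] → █
    (7,0)@(15, 1): e=[-10,152,14] → ·
    (3,1)@(7, 3): e=[110,44,2] → █
    (4,1)@(9, 3): e=[82,64,10] → █
    (5,1)@(11, 3): e=[54,84,18] → █
    (7,1)@(15, 3): e=[-2,124,34] → ·
    (3,2)@(7, 5): e=[118,16,22] → █
    (7,2)@(15, 5): e=[6,96,54] → █
    (8,2)@(17, 5): e=[-22,116,62] → ·
    (3,3)@(7, 7): e=[126,-12,42] → ·
    (4,3)@(9, 7): e=[98,8,50] → █
    (8,3)@(17, 7): e=[-14,88,82] → ·
    (5,4)@(11, 9): e=[78,0,78] → █  [on edge]
  covered (20 px):
    · · · · · · █ · · ·
    · · · █ █ █ █ · · ·
    · · · █ █ █ █ █ · ·
    · · · · █ █ █ █ · ·
    · · · · · █ █ █ · ·
    · · · · · · · █ █ ·
    · · · · · · · · █ ·
    · · · · · · · · · ·
    · · · · · · · · · ·
T1:
  2·area = 156
  edge (18, 14)→(8, 18): d=(-10,4) right/bottom  bias=-1
  edge (8, 18)→(4, 4): d=(-4,-14) top-left  bias=+0
  edge (4, 4)→(18, 14): d=(14,10) right/bottom  bias=-1
    (2,2)@(5, 5): e=[142,10,4] → █
    (3,2)@(7, 5): e=[134,38,-16] → ·
    (2,3)@(5, 7): e=[122,2,32] → █
    (3,3)@(7, 7): e=[114,30,12] → █
    (4,3)@(9, 7): e=[106,58,-8] → ·
    (2,4)@(5, 9): e=[102,-6,60] → ·
    (3,4)@(7, 9): e=[94,22,40] → █
    (4,4)@(9, 9): e=[86,50,20] → █
    (5,4)@(11, 9): e=[78,78,0] → ·  [on edge]
    (3,5)@(7, 11): e=[74,14,68] → █
    (5,5)@(11, 11): e=[58,70,28] → █
    (6,5)@(13, 11): e=[50,98,8] → █
  covered (19 px):
    · · · · · · · · · ·
    · · · · · · · · · ·
    · · █ · · · · · · ·
    · · █ █ · · · · · ·
    · · · █ █ · · · · ·
    · · · █ █ █ █ · · ·
    · · · █ █ █ █ █ · ·
    · · · · █ █ █ █ · ·
    · · · · █ · · · · ·
T2:
  2·area = 48
  edge (12, 18)→(12, 10): d=(0,-8) top-left  bias=+0
  edge (12, 10)→(18, 2): d=(6,-8) top-left  bias=+0
  edge (18, 2)→(12, 18): d=(-6,16) right/bottom  bias=-1
    (7,3)@(15, 7): e=[24,6,18] → █
    (8,3)@(17, 7): e=[40,22,-14] → ·
    (6,4)@(13, 9): e=[8,2,38] → █
    (8,4)@(17, 9): e=[40,34,-26] → ·
    (6,5)@(13, 11): e=[8,14,26] → █
    (7,5)@(15, 11): e=[24,30,-6] → ·
    (6,6)@(13, 13): e=[8,26,14] → █
    (7,6)@(15, 13): e=[24,42,-18] → ·
    (6,7)@(13, 15): e=[8,38,2] → █
    (7,7)@(15, 15): e=[24,54,-30] → ·
    (6,8)@(13, 17): e=[8,50,-10] → ·
  covered (6 px):
    · · · · · · · · · ·
    · · · · · · · · · ·
    · · · · · · · · · ·
    · · · · · · · █ · ·
    · · · · · · █ █ · ·
    · · · · · · █ · · ·
    · · · · · · █ · · ·
    · · · · · · █ · · ·
    · · · · · · · · · ·

Answer: [50,20,86]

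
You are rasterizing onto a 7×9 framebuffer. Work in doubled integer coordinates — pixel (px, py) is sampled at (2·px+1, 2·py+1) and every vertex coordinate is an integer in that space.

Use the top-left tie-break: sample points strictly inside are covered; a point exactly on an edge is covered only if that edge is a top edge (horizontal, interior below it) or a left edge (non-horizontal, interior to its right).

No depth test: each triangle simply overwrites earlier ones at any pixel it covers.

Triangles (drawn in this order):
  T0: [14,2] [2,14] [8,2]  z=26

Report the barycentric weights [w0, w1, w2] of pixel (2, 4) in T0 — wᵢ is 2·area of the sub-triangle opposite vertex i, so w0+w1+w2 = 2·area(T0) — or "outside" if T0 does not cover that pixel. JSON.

T0:
  2·area = 72
  edge (14, 2)→(2, 14): d=(-12,12) right/bottom  bias=-1
  edge (2, 14)→(8, 2): d=(6,-12) top-left  bias=+0
  edge (8, 2)→(14, 2): d=(6,0) top-left  bias=+0
    (4,1)@(9, 3): e=[48,18,6] → █
    (5,1)@(11, 3): e=[24,42,6] → █
    (6,1)@(13, 3): e=[0,66,6] → ·  [on edge]
    (3,2)@(7, 5): e=[48,6,18] → █
    (5,2)@(11, 5): e=[0,54,18] → ·  [on edge]
    (3,3)@(7, 7): e=[24,18,30] → █
    (4,3)@(9, 7): e=[0,42,30] → ·  [on edge]
    (2,4)@(5, 9): e=[24,6,42] → █
    (3,4)@(7, 9): e=[0,30,42] → ·  [on edge]
    (2,5)@(5, 11): e=[0,18,54] → ·  [on edge]
    (1,6)@(3, 13): e=[0,6,66] → ·  [on edge]
    (0,7)@(1, 15): e=[0,-6,78] → ·  [on edge]
  covered (6 px):
    · · · · · · ·
    · · · · █ █ ·
    · · · █ █ · ·
    · · · █ · · ·
    · · █ · · · ·
    · · · · · · ·
    · · · · · · ·
    · · · · · · ·
    · · · · · · ·

Result: [6,42,24]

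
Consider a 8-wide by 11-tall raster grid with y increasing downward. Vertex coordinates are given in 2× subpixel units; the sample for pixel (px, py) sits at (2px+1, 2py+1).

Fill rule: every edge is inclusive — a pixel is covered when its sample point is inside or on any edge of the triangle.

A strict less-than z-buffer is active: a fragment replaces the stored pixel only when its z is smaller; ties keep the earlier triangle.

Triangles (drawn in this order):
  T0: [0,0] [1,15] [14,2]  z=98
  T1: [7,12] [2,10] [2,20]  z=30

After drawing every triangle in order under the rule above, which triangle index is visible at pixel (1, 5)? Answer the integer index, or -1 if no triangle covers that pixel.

T0:
  2·area = 208  (B↔C swapped to make it positive)
  edge (0, 0)→(14, 2): d=(14,2) inclusive
  edge (14, 2)→(1, 15): d=(-13,13) inclusive
  edge (1, 15)→(0, 0): d=(-1,-15) inclusive
    (0,0)@(1, 1): e=[12,182,14] → #
    (1,0)@(3, 1): e=[8,156,44] → #
    (2,0)@(5, 1): e=[4,130,74] → #
    (3,0)@(7, 1): e=[0,104,104] → #  [on edge]
    (4,0)@(9, 1): e=[-4,78,134] → ·
    (7,0)@(15, 1): e=[-16,0,224] → ·  [on edge]
    (0,1)@(1, 3): e=[40,156,12] → #
    (4,1)@(9, 3): e=[24,52,132] → #
    (5,1)@(11, 3): e=[20,26,162] → #
    (6,1)@(13, 3): e=[16,0,192] → #  [on edge]
    (7,1)@(15, 3): e=[12,-26,222] → ·
    (0,2)@(1, 5): e=[68,130,10] → #
    (5,2)@(11, 5): e=[48,0,160] → #  [on edge]
    (4,3)@(9, 7): e=[80,0,128] → #  [on edge]
    (3,4)@(7, 9): e=[112,0,96] → #  [on edge]
    (2,5)@(5, 11): e=[144,0,64] → #  [on edge]
    (1,6)@(3, 13): e=[176,0,32] → #  [on edge]
    (0,7)@(1, 15): e=[208,0,0] → #  [on edge]
  covered (32 px):
    # # # # · · · ·
    # # # # # # # ·
    # # # # # # · ·
    # # # # # · · ·
    # # # # · · · ·
    # # # · · · · ·
    # # · · · · · ·
    # · · · · · · ·
    · · · · · · · ·
    · · · · · · · ·
    · · · · · · · ·
T1:
  2·area = 50  (B↔C swapped to make it positive)
  edge (7, 12)→(2, 20): d=(-5,8) inclusive
  edge (2, 20)→(2, 10): d=(0,-10) inclusive
  edge (2, 10)→(7, 12): d=(5,2) inclusive
    (1,5)@(3, 11): e=[37,10,3] → #
    (2,5)@(5, 11): e=[21,30,-1] → ·
    (1,6)@(3, 13): e=[27,10,13] → #
    (2,6)@(5, 13): e=[11,30,9] → #
    (3,6)@(7, 13): e=[-5,50,5] → ·
    (1,7)@(3, 15): e=[17,10,23] → #
    (3,7)@(7, 15): e=[-15,50,15] → ·
    (1,8)@(3, 17): e=[7,10,33] → #
    (2,8)@(5, 17): e=[-9,30,29] → ·
    (1,9)@(3, 19): e=[-3,10,43] → ·
  covered (6 px):
    · · · · · · · ·
    · · · · · · · ·
    · · · · · · · ·
    · · · · · · · ·
    · · · · · · · ·
    · # · · · · · ·
    · # # · · · · ·
    · # # · · · · ·
    · # · · · · · ·
    · · · · · · · ·
    · · · · · · · ·

Z-buffer (winner per pixel, '.' = empty):
  0 0 0 0 . . . .
  0 0 0 0 0 0 0 .
  0 0 0 0 0 0 . .
  0 0 0 0 0 . . .
  0 0 0 0 . . . .
  0 1 0 . . . . .
  0 1 1 . . . . .
  0 1 1 . . . . .
  . 1 . . . . . .
  . . . . . . . .
  . . . . . . . .

Answer: 1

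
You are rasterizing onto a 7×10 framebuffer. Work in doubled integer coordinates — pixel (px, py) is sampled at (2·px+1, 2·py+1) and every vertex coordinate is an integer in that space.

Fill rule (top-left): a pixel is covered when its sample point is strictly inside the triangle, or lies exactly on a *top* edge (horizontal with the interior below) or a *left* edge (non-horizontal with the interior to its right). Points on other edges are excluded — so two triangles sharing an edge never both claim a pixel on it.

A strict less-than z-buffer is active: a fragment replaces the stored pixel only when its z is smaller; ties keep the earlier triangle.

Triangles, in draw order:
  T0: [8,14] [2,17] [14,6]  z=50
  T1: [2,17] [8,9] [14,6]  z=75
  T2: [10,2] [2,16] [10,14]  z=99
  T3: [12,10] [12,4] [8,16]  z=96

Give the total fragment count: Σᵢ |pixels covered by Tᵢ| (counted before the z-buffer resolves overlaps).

T0:
  2·area = 30
  edge (8, 14)→(2, 17): d=(-6,3) right/bottom  bias=-1
  edge (2, 17)→(14, 6): d=(12,-11) top-left  bias=+0
  edge (14, 6)→(8, 14): d=(-6,8) right/bottom  bias=-1
    (6,3)@(13, 7): e=[27,1,2] → #
    (5,4)@(11, 9): e=[21,3,6] → #
    (6,4)@(13, 9): e=[15,25,-10] → ·
    (4,5)@(9, 11): e=[15,5,10] → #
    (5,5)@(11, 11): e=[9,27,-6] → ·
    (3,6)@(7, 13): e=[9,7,14] → #
    (4,6)@(9, 13): e=[3,29,-2] → ·
    (2,7)@(5, 15): e=[3,9,18] → #
    (3,7)@(7, 15): e=[-3,31,2] → ·
    (2,8)@(5, 17): e=[-9,33,6] → ·
  covered (5 px):
    · · · · · · ·
    · · · · · · ·
    · · · · · · ·
    · · · · · · #
    · · · · · # ·
    · · · · # · ·
    · · · # · · ·
    · · # · · · ·
    · · · · · · ·
    · · · · · · ·
T1:
  2·area = 30
  edge (2, 17)→(8, 9): d=(6,-8) top-left  bias=+0
  edge (8, 9)→(14, 6): d=(6,-3) top-left  bias=+0
  edge (14, 6)→(2, 17): d=(-12,11) right/bottom  bias=-1
    (5,2)@(11, 5): e=[0,-15,45] → ·  [on edge]
    (4,4)@(9, 9): e=[8,3,19] → #
    (5,4)@(11, 9): e=[24,9,-3] → ·
    (3,5)@(7, 11): e=[4,9,17] → #
    (4,5)@(9, 11): e=[20,15,-5] → ·
    (2,6)@(5, 13): e=[0,15,15] → #  [on edge]
    (3,6)@(7, 13): e=[16,21,-7] → ·
    (2,7)@(5, 15): e=[12,27,-9] → ·
  covered (3 px):
    · · · · · · ·
    · · · · · · ·
    · · · · · · ·
    · · · · · · ·
    · · · · # · ·
    · · · # · · ·
    · · # · · · ·
    · · · · · · ·
    · · · · · · ·
    · · · · · · ·
T2:
  2·area = 96  (B↔C swapped to make it positive)
  edge (10, 2)→(10, 14): d=(0,12) right/bottom  bias=-1
  edge (10, 14)→(2, 16): d=(-8,2) right/bottom  bias=-1
  edge (2, 16)→(10, 2): d=(8,-14) top-left  bias=+0
    (4,2)@(9, 5): e=[12,74,10] → #
    (5,2)@(11, 5): e=[-12,70,38] → ·
    (4,3)@(9, 7): e=[12,58,26] → #
    (5,3)@(11, 7): e=[-12,54,54] → ·
    (3,4)@(7, 9): e=[36,46,14] → #
    (5,4)@(11, 9): e=[-12,38,70] → ·
    (2,5)@(5, 11): e=[60,34,2] → #
    (5,5)@(11, 11): e=[-12,22,86] → ·
    (2,6)@(5, 13): e=[60,18,18] → #
    (5,6)@(11, 13): e=[-12,6,102] → ·
    (1,7)@(3, 15): e=[84,6,6] → #
    (3,7)@(7, 15): e=[36,-2,62] → ·
  covered (12 px):
    · · · · · · ·
    · · · · · · ·
    · · · · # · ·
    · · · · # · ·
    · · · # # · ·
    · · # # # · ·
    · · # # # · ·
    · # # · · · ·
    · · · · · · ·
    · · · · · · ·
T3:
  2·area = 24  (B↔C swapped to make it positive)
  edge (12, 10)→(8, 16): d=(-4,6) right/bottom  bias=-1
  edge (8, 16)→(12, 4): d=(4,-12) top-left  bias=+0
  edge (12, 4)→(12, 10): d=(0,6) right/bottom  bias=-1
    (6,0)@(13, 1): e=[30,0,-6] → ·  [on edge]
    (5,3)@(11, 7): e=[18,0,6] → #  [on edge]
    (6,3)@(13, 7): e=[6,24,-6] → ·
    (5,4)@(11, 9): e=[10,8,6] → #
    (6,4)@(13, 9): e=[-2,32,-6] → ·
    (5,5)@(11, 11): e=[2,16,6] → #
    (6,5)@(13, 11): e=[-10,40,-6] → ·
    (4,6)@(9, 13): e=[6,0,18] → #  [on edge]
    (5,6)@(11, 13): e=[-6,24,6] → ·
    (4,7)@(9, 15): e=[-2,8,18] → ·
    (3,9)@(7, 19): e=[-6,0,30] → ·  [on edge]
  covered (4 px):
    · · · · · · ·
    · · · · · · ·
    · · · · · · ·
    · · · · · # ·
    · · · · · # ·
    · · · · · # ·
    · · · · # · ·
    · · · · · · ·
    · · · · · · ·
    · · · · · · ·

Result: 24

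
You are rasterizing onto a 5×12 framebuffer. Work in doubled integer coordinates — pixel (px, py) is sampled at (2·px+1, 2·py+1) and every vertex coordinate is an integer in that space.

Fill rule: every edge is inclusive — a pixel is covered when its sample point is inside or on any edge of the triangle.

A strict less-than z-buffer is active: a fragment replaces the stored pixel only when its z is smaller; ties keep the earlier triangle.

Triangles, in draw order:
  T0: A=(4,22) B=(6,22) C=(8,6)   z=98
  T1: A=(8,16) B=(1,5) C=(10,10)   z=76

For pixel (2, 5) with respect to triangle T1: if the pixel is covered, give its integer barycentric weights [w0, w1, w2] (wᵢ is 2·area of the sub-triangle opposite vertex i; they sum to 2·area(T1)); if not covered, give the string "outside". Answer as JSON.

T0:
  2·area = 32  (B↔C swapped to make it positive)
  edge (4, 22)→(8, 6): d=(4,-16) inclusive
  edge (8, 6)→(6, 22): d=(-2,16) inclusive
  edge (6, 22)→(4, 22): d=(-2,0) inclusive
    (3,5)@(7, 11): e=[4,6,22] → █
    (4,5)@(9, 11): e=[36,-26,22] → ·
    (3,6)@(7, 13): e=[12,2,18] → █
    (4,6)@(9, 13): e=[44,-30,18] → ·
    (3,7)@(7, 15): e=[20,-2,14] → ·
    (2,9)@(5, 19): e=[4,22,6] → █
    (3,9)@(7, 19): e=[36,-10,6] → ·
    (2,10)@(5, 21): e=[12,18,2] → █
    (3,10)@(7, 21): e=[44,-14,2] → ·
    (2,11)@(5, 23): e=[20,14,-2] → ·
  covered (4 px):
    · · · · ·
    · · · · ·
    · · · · ·
    · · · · ·
    · · · · ·
    · · · █ ·
    · · · █ ·
    · · · · ·
    · · · · ·
    · · █ · ·
    · · █ · ·
    · · · · ·
T1:
  2·area = 64
  edge (8, 16)→(1, 5): d=(-7,-11) inclusive
  edge (1, 5)→(10, 10): d=(9,5) inclusive
  edge (10, 10)→(8, 16): d=(-2,6) inclusive
    (0,2)@(1, 5): e=[0,0,64] → █  [on edge]
    (1,2)@(3, 5): e=[22,-10,52] → ·
    (0,3)@(1, 7): e=[-14,18,60] → ·
    (1,3)@(3, 7): e=[8,8,48] → █
    (2,3)@(5, 7): e=[30,-2,36] → ·
    (1,4)@(3, 9): e=[-6,26,44] → ·
    (2,4)@(5, 9): e=[16,16,32] → █
    (3,4)@(7, 9): e=[38,6,20] → █
    (4,4)@(9, 9): e=[60,-4,8] → ·
    (2,5)@(5, 11): e=[2,34,28] → █
    (4,5)@(9, 11): e=[46,14,4] → █
    (2,6)@(5, 13): e=[-12,52,24] → ·
    (4,6)@(9, 13): e=[32,32,0] → █  [on edge]
    (3,9)@(7, 19): e=[-32,96,0] → ·  [on edge]
  covered (9 px):
    · · · · ·
    · · · · ·
    █ · · · ·
    · █ · · ·
    · · █ █ ·
    · · █ █ █
    · · · █ █
    · · · · ·
    · · · · ·
    · · · · ·
    · · · · ·
    · · · · ·

Final: [34,28,2]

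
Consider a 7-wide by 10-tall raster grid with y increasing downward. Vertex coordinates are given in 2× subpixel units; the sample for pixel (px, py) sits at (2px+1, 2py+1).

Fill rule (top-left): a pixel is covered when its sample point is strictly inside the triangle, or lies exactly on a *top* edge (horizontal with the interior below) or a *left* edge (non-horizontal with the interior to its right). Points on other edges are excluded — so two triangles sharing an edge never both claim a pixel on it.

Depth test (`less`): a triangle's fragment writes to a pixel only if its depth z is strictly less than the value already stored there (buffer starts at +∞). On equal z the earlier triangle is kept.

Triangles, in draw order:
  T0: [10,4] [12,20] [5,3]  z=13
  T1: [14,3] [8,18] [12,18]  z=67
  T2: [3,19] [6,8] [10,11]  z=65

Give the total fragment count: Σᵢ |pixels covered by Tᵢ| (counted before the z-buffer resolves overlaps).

T0:
  2·area = 78
  edge (10, 4)→(12, 20): d=(2,16) right/bottom  bias=-1
  edge (12, 20)→(5, 3): d=(-7,-17) top-left  bias=+0
  edge (5, 3)→(10, 4): d=(5,1) right/bottom  bias=-1
    (2,1)@(5, 3): e=[78,0,0] → .  [on edge]
    (3,2)@(7, 5): e=[50,20,8] → X
    (4,2)@(9, 5): e=[18,54,6] → X
    (5,2)@(11, 5): e=[-14,88,4] → .
    (3,3)@(7, 7): e=[54,6,18] → X
    (5,3)@(11, 7): e=[-10,74,14] → .
    (3,4)@(7, 9): e=[58,-8,28] → .
    (4,4)@(9, 9): e=[26,26,26] → X
    (5,4)@(11, 9): e=[-6,60,24] → .
    (4,5)@(9, 11): e=[30,12,36] → X
    (5,5)@(11, 11): e=[-2,46,34] → .
    (4,6)@(9, 13): e=[34,-2,46] → .
  covered (9 px):
    . . . . . . .
    . . . . . . .
    . . . X X . .
    . . . X X . .
    . . . . X . .
    . . . . X . .
    . . . . . X .
    . . . . . X .
    . . . . . X .
    . . . . . . .
T1:
  2·area = 60  (B↔C swapped to make it positive)
  edge (14, 3)→(12, 18): d=(-2,15) right/bottom  bias=-1
  edge (12, 18)→(8, 18): d=(-4,0) right/bottom  bias=-1
  edge (8, 18)→(14, 3): d=(6,-15) top-left  bias=+0
    (6,3)@(13, 7): e=[7,44,9] → X
    (6,4)@(13, 9): e=[3,36,21] → X
    (5,5)@(11, 11): e=[29,28,3] → X
    (6,5)@(13, 11): e=[-1,28,33] → .
    (5,6)@(11, 13): e=[25,20,15] → X
    (6,6)@(13, 13): e=[-5,20,45] → .
    (5,7)@(11, 15): e=[21,12,27] → X
    (6,7)@(13, 15): e=[-9,12,57] → .
    (4,8)@(9, 17): e=[47,4,9] → X
    (6,8)@(13, 17): e=[-13,4,69] → .
    (4,9)@(9, 19): e=[43,-4,21] → .
    (5,9)@(11, 19): e=[13,-4,51] → .
  covered (7 px):
    . . . . . . .
    . . . . . . .
    . . . . . . .
    . . . . . . X
    . . . . . . X
    . . . . . X .
    . . . . . X .
    . . . . . X .
    . . . . X X .
    . . . . . . .
T2:
  2·area = 53
  edge (3, 19)→(6, 8): d=(3,-11) top-left  bias=+0
  edge (6, 8)→(10, 11): d=(4,3) right/bottom  bias=-1
  edge (10, 11)→(3, 19): d=(-7,8) right/bottom  bias=-1
    (3,4)@(7, 9): e=[14,1,38] → X
    (4,4)@(9, 9): e=[36,-5,22] → .
    (3,5)@(7, 11): e=[20,9,24] → X
    (4,5)@(9, 11): e=[42,3,8] → X
    (5,5)@(11, 11): e=[64,-3,-8] → .
    (2,6)@(5, 13): e=[4,23,26] → X
    (4,6)@(9, 13): e=[48,11,-6] → .
    (2,7)@(5, 15): e=[10,31,12] → X
    (3,7)@(7, 15): e=[32,25,-4] → .
    (2,8)@(5, 17): e=[16,39,-2] → .
    (1,9)@(3, 19): e=[0,53,0] → .  [on edge]
  covered (6 px):
    . . . . . . .
    . . . . . . .
    . . . . . . .
    . . . . . . .
    . . . X . . .
    . . . X X . .
    . . X X . . .
    . . X . . . .
    . . . . . . .
    . . . . . . .

Result: 22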